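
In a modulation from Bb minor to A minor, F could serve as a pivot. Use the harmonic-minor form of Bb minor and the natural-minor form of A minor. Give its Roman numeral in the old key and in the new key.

The scale of Bb minor (harmonic minor) is Bb C Db Eb F Gb A; F is degree 5, and the triad built there (F-A-C) is major, so it is V.
The scale of A minor (natural minor) is A B C D E F G; F is degree 6, and the triad built there (F-A-C) is major, so it is VI.

V in Bb minor; VI in A minor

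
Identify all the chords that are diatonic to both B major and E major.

Triads in B major: B major (I), C# minor (ii), D# minor (iii), E major (IV), F# major (V), G# minor (vi), A# diminished (vii°).
Triads in E major: E major (I), F# minor (ii), G# minor (iii), A major (IV), B major (V), C# minor (vi), D# diminished (vii°).
Shared triads with their functions: B major (I in B major, V in E major); C# minor (ii in B major, vi in E major); E major (IV in B major, I in E major); G# minor (vi in B major, iii in E major).

B, C#m, E, G#m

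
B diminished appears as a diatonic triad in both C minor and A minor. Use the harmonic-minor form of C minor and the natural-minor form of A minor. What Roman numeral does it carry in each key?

vii° in C minor; ii° in A minor

The scale of C minor (harmonic minor) is C D E♭ F G A♭ B; B is degree 7, and the triad built there (B-D-F) is diminished, so it is vii°.
The scale of A minor (natural minor) is A B C D E F G; B is degree 2, and the triad built there (B-D-F) is diminished, so it is ii°.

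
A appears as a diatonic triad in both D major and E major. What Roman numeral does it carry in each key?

V in D major; IV in E major

The scale of D major is D E F# G A B C#; A is degree 5, and the triad built there (A-C#-E) is major, so it is V.
The scale of E major is E F# G# A B C# D#; A is degree 4, and the triad built there (A-C#-E) is major, so it is IV.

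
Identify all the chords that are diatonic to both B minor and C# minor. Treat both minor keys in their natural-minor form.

Triads in B minor (natural minor): Bm (i), C#dim (ii°), D (III), Em (iv), F#m (v), G (VI), A (VII).
Triads in C# minor (natural minor): C#m (i), D#dim (ii°), E (III), F#m (iv), G#m (v), A (VI), B (VII).
Shared triads with their functions: F#m (v in B minor, iv in C# minor); A (VII in B minor, VI in C# minor).

F#m, A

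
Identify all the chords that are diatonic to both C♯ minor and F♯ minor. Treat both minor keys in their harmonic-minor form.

F♯m

Triads in C♯ minor (harmonic minor): C♯m (i), D♯dim (ii°), Eaug (III+), F♯m (iv), G♯ (V), A (VI), B♯dim (vii°).
Triads in F♯ minor (harmonic minor): F♯m (i), G♯dim (ii°), Aaug (III+), Bm (iv), C♯ (V), D (VI), E♯dim (vii°).
Shared triads with their functions: F♯m (iv in C♯ minor, i in F♯ minor).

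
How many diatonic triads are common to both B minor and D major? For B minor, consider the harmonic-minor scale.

4

Diatonic triads of B minor (harmonic minor): Bm (i), C#dim (ii°), Daug (III+), Em (iv), F# (V), G (VI), A#dim (vii°).
Diatonic triads of D major: D (I), Em (ii), F#m (iii), G (IV), A (V), Bm (vi), C#dim (vii°).
Matching root and quality in both lists: Bm, C#dim, Em, G.
That gives 4 common triads.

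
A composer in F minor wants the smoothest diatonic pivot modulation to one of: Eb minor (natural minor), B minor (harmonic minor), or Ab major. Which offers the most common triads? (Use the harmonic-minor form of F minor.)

Ab major

Triads of F minor (harmonic minor): F minor (i), G diminished (ii°), Ab augmented (III+), Bb minor (iv), C major (V), Db major (VI), E diminished (vii°).
Eb minor (natural minor) shares 2: Bbm, Db.
B minor (harmonic minor) shares 0: none.
Ab major shares 4: Fm, Gdim, Bbm, Db.
The most common triads (4) are shared with Ab major.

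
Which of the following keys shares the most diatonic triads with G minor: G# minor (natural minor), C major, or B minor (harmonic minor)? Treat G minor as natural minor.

C major

Triads of G minor (natural minor): Gm (i), Adim (ii°), Bb (III), Cm (iv), Dm (v), Eb (VI), F (VII).
G# minor (natural minor) shares 0: none.
C major shares 2: Dm, F.
B minor (harmonic minor) shares 0: none.
The most common triads (2) are shared with C major.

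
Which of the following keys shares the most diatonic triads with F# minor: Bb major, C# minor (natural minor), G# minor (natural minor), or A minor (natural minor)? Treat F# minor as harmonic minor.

Triads of F# minor (harmonic minor): F#m (i), G#dim (ii°), Aaug (III+), Bm (iv), C# (V), D (VI), E#dim (vii°).
Bb major shares 0: none.
C# minor (natural minor) shares 1: F#m.
G# minor (natural minor) shares 0: none.
A minor (natural minor) shares 0: none.
The most common triads (1) are shared with C# minor.

C# minor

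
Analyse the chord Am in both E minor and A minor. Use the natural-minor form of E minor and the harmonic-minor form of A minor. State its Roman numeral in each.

iv in E minor; i in A minor

The scale of E minor (natural minor) is E F# G A B C D; A is degree 4, and the triad built there (A-C-E) is minor, so it is iv.
The scale of A minor (harmonic minor) is A B C D E F G#; A is degree 1, and the triad built there (A-C-E) is minor, so it is i.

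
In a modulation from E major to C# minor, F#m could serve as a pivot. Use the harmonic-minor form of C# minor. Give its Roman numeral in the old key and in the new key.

The scale of E major is E F# G# A B C# D#; F# is degree 2, and the triad built there (F#-A-C#) is minor, so it is ii.
The scale of C# minor (harmonic minor) is C# D# E F# G# A B#; F# is degree 4, and the triad built there (F#-A-C#) is minor, so it is iv.

ii in E major; iv in C# minor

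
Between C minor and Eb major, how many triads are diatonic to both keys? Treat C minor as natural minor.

7

Diatonic triads of C minor (natural minor): Cm (i), Ddim (ii°), Eb (III), Fm (iv), Gm (v), Ab (VI), Bb (VII).
Diatonic triads of Eb major: Eb (I), Fm (ii), Gm (iii), Ab (IV), Bb (V), Cm (vi), Ddim (vii°).
Matching root and quality in both lists: Cm, Ddim, Eb, Fm, Gm, Ab, Bb.
That gives 7 common triads.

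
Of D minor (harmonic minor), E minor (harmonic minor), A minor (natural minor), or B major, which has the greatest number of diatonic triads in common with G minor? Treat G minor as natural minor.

Triads of G minor (natural minor): Gm (i), Adim (ii°), Bb (III), Cm (iv), Dm (v), Eb (VI), F (VII).
D minor (harmonic minor) shares 3: Gm, Bb, Dm.
E minor (harmonic minor) shares 0: none.
A minor (natural minor) shares 2: Dm, F.
B major shares 0: none.
The most common triads (3) are shared with D minor.

D minor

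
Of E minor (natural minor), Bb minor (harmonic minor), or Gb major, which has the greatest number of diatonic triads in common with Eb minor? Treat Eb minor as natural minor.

Triads of Eb minor (natural minor): Eb minor (i), F diminished (ii°), Gb major (III), Ab minor (iv), Bb minor (v), Cb major (VI), Db major (VII).
E minor (natural minor) shares 0: none.
Bb minor (harmonic minor) shares 3: Ebm, Gb, Bbm.
Gb major shares 7: Ebm, Fdim, Gb, Abm, Bbm, Cb, Db.
The most common triads (7) are shared with Gb major.

Gb major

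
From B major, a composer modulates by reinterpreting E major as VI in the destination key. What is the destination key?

G# minor

The numeral VI denotes a major triad on scale degree 6. With E on degree 6, the tonic of the new key is G#.
Degree 6 carries a major triad in minor keys, so the destination is G# minor.
Check: the diatonic triads of G# minor (natural minor) are G#m (i), A#dim (ii°), B (III), C#m (iv), D#m (v), E (VI), F# (VII) — E major is indeed VI.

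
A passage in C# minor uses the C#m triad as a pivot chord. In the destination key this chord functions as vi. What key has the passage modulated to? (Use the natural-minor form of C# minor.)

The numeral vi denotes a minor triad on scale degree 6. With C# on degree 6, the tonic of the new key is E.
Degree 6 carries a minor triad in major keys, so the destination is E major.
Check: the diatonic triads of E major are E (I), F#m (ii), G#m (iii), A (IV), B (V), C#m (vi), D#dim (vii°) — C#m is indeed vi.

E major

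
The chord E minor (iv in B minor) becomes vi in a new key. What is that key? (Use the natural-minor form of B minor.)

The numeral vi denotes a minor triad on scale degree 6. With E on degree 6, the tonic of the new key is G.
Degree 6 carries a minor triad in major keys, so the destination is G major.
Check: the diatonic triads of G major are G (I), Am (ii), Bm (iii), C (IV), D (V), Em (vi), F♯dim (vii°) — E minor is indeed vi.

G major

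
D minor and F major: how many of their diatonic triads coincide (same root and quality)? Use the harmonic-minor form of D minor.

Diatonic triads of D minor (harmonic minor): Dm (i), Edim (ii°), Faug (III+), Gm (iv), A (V), B♭ (VI), C♯dim (vii°).
Diatonic triads of F major: F (I), Gm (ii), Am (iii), B♭ (IV), C (V), Dm (vi), Edim (vii°).
Matching root and quality in both lists: Dm, Edim, Gm, B♭.
That gives 4 common triads.

4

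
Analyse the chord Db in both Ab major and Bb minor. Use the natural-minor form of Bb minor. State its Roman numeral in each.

The scale of Ab major is Ab Bb C Db Eb F G; Db is degree 4, and the triad built there (Db-F-Ab) is major, so it is IV.
The scale of Bb minor (natural minor) is Bb C Db Eb F Gb Ab; Db is degree 3, and the triad built there (Db-F-Ab) is major, so it is III.

IV in Ab major; III in Bb minor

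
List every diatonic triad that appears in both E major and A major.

Triads in E major: E major (I), F# minor (ii), G# minor (iii), A major (IV), B major (V), C# minor (vi), D# diminished (vii°).
Triads in A major: A major (I), B minor (ii), C# minor (iii), D major (IV), E major (V), F# minor (vi), G# diminished (vii°).
Shared triads with their functions: E major (I in E major, V in A major); F# minor (ii in E major, vi in A major); A major (IV in E major, I in A major); C# minor (vi in E major, iii in A major).

E, F#m, A, C#m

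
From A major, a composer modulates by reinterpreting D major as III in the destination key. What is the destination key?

B minor

The numeral III denotes a major triad on scale degree 3. With D on degree 3, the tonic of the new key is B.
Degree 3 carries a major triad in natural-minor keys, so the destination is B minor.
Check: the diatonic triads of B minor (natural minor) are Bm (i), C#dim (ii°), D (III), Em (iv), F#m (v), G (VI), A (VII) — D major is indeed III.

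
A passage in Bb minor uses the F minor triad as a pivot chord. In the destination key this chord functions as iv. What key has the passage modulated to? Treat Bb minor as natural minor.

C minor

The numeral iv denotes a minor triad on scale degree 4. With F on degree 4, the tonic of the new key is C.
Degree 4 carries a minor triad in minor keys, so the destination is C minor.
Check: the diatonic triads of C minor (natural minor) are Cm (i), Ddim (ii°), Eb (III), Fm (iv), Gm (v), Ab (VI), Bb (VII) — F minor is indeed iv.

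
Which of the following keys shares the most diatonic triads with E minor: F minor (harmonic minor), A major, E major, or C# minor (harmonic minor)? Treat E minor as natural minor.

A major

Triads of E minor (natural minor): E minor (i), F# diminished (ii°), G major (III), A minor (iv), B minor (v), C major (VI), D major (VII).
F minor (harmonic minor) shares 1: C.
A major shares 2: Bm, D.
E major shares 0: none.
C# minor (harmonic minor) shares 0: none.
The most common triads (2) are shared with A major.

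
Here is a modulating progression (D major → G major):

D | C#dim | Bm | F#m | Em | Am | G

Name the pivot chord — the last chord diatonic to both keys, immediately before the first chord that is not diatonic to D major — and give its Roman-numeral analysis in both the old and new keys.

Em — ii in D major, vi in G major

Chords diatonic to D major: D, Em, F#m, G, A, Bm, C#dim.
Reading the progression, the first chord not in that set is Am, so the modulation leaves D major there.
The chord immediately before Am is Em, which is diatonic to both keys: ii in D major and vi in G major.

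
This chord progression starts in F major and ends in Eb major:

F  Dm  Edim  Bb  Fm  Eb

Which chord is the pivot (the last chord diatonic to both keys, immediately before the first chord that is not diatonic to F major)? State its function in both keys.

Chords diatonic to F major: F, Gm, Am, Bb, C, Dm, Edim.
Reading the progression, the first chord not in that set is Fm, so the modulation leaves F major there.
The chord immediately before Fm is Bb, which is diatonic to both keys: IV in F major and V in Eb major.

Bb — IV in F major, V in Eb major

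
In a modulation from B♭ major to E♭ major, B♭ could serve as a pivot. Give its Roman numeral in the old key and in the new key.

I in B♭ major; V in E♭ major

The scale of B♭ major is B♭ C D E♭ F G A; B♭ is degree 1, and the triad built there (B♭-D-F) is major, so it is I.
The scale of E♭ major is E♭ F G A♭ B♭ C D; B♭ is degree 5, and the triad built there (B♭-D-F) is major, so it is V.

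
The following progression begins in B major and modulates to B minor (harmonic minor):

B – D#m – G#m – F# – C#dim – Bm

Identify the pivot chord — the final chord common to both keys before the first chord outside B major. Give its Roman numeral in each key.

F# — V in B major, V in B minor

Chords diatonic to B major: B, C#m, D#m, E, F#, G#m, A#dim.
Reading the progression, the first chord not in that set is C#dim, so the modulation leaves B major there.
The chord immediately before C#dim is F#, which is diatonic to both keys: V in B major and V in B minor.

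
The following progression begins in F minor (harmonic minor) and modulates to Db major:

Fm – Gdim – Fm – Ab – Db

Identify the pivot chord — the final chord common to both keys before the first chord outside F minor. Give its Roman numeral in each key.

Chords diatonic to F minor: Fm, Gdim, Abaug, Bbm, C, Db, Edim.
Reading the progression, the first chord not in that set is Ab, so the modulation leaves F minor there.
The chord immediately before Ab is Fm, which is diatonic to both keys: i in F minor and iii in Db major.

Fm — i in F minor, iii in Db major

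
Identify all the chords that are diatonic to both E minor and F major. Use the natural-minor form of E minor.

Am, C

Triads in E minor (natural minor): Em (i), F#dim (ii°), G (III), Am (iv), Bm (v), C (VI), D (VII).
Triads in F major: F (I), Gm (ii), Am (iii), Bb (IV), C (V), Dm (vi), Edim (vii°).
Shared triads with their functions: Am (iv in E minor, iii in F major); C (VI in E minor, V in F major).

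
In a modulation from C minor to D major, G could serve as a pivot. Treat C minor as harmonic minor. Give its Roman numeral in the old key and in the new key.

The scale of C minor (harmonic minor) is C D Eb F G Ab B; G is degree 5, and the triad built there (G-B-D) is major, so it is V.
The scale of D major is D E F# G A B C#; G is degree 4, and the triad built there (G-B-D) is major, so it is IV.

V in C minor; IV in D major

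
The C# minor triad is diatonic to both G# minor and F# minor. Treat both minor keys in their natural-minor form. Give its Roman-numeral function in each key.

The scale of G# minor (natural minor) is G# A# B C# D# E F#; C# is degree 4, and the triad built there (C#-E-G#) is minor, so it is iv.
The scale of F# minor (natural minor) is F# G# A B C# D E; C# is degree 5, and the triad built there (C#-E-G#) is minor, so it is v.

iv in G# minor; v in F# minor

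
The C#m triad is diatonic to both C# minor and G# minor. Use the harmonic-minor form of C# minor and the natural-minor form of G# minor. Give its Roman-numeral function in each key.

i in C# minor; iv in G# minor

The scale of C# minor (harmonic minor) is C# D# E F# G# A B#; C# is degree 1, and the triad built there (C#-E-G#) is minor, so it is i.
The scale of G# minor (natural minor) is G# A# B C# D# E F#; C# is degree 4, and the triad built there (C#-E-G#) is minor, so it is iv.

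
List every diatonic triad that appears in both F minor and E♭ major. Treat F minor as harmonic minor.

Triads in F minor (harmonic minor): Fm (i), Gdim (ii°), A♭aug (III+), B♭m (iv), C (V), D♭ (VI), Edim (vii°).
Triads in E♭ major: E♭ (I), Fm (ii), Gm (iii), A♭ (IV), B♭ (V), Cm (vi), Ddim (vii°).
Shared triads with their functions: Fm (i in F minor, ii in E♭ major).

Fm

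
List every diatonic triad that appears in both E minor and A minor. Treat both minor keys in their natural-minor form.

Triads in E minor (natural minor): Em (i), F#dim (ii°), G (III), Am (iv), Bm (v), C (VI), D (VII).
Triads in A minor (natural minor): Am (i), Bdim (ii°), C (III), Dm (iv), Em (v), F (VI), G (VII).
Shared triads with their functions: Em (i in E minor, v in A minor); G (III in E minor, VII in A minor); Am (iv in E minor, i in A minor); C (VI in E minor, III in A minor).

Em, G, Am, C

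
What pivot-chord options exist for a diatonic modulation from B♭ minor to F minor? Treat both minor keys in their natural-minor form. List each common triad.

Triads in B♭ minor (natural minor): B♭ minor (i), C diminished (ii°), D♭ major (III), E♭ minor (iv), F minor (v), G♭ major (VI), A♭ major (VII).
Triads in F minor (natural minor): F minor (i), G diminished (ii°), A♭ major (III), B♭ minor (iv), C minor (v), D♭ major (VI), E♭ major (VII).
Shared triads with their functions: B♭ minor (i in B♭ minor, iv in F minor); D♭ major (III in B♭ minor, VI in F minor); F minor (v in B♭ minor, i in F minor); A♭ major (VII in B♭ minor, III in F minor).

B♭m, D♭, Fm, A♭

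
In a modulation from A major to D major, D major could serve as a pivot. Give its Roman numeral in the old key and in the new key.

IV in A major; I in D major

The scale of A major is A B C# D E F# G#; D is degree 4, and the triad built there (D-F#-A) is major, so it is IV.
The scale of D major is D E F# G A B C#; D is degree 1, and the triad built there (D-F#-A) is major, so it is I.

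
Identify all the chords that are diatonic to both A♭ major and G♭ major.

Triads in A♭ major: A♭ (I), B♭m (ii), Cm (iii), D♭ (IV), E♭ (V), Fm (vi), Gdim (vii°).
Triads in G♭ major: G♭ (I), A♭m (ii), B♭m (iii), C♭ (IV), D♭ (V), E♭m (vi), Fdim (vii°).
Shared triads with their functions: B♭m (ii in A♭ major, iii in G♭ major); D♭ (IV in A♭ major, V in G♭ major).

B♭m, D♭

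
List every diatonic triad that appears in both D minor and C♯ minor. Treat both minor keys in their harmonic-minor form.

Triads in D minor (harmonic minor): Dm (i), Edim (ii°), Faug (III+), Gm (iv), A (V), B♭ (VI), C♯dim (vii°).
Triads in C♯ minor (harmonic minor): C♯m (i), D♯dim (ii°), Eaug (III+), F♯m (iv), G♯ (V), A (VI), B♯dim (vii°).
Shared triads with their functions: A (V in D minor, VI in C♯ minor).

A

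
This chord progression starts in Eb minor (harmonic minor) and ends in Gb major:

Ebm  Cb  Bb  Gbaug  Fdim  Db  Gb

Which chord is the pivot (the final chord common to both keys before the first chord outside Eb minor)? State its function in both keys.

Chords diatonic to Eb minor: Ebm, Fdim, Gbaug, Abm, Bb, Cb, Ddim.
Reading the progression, the first chord not in that set is Db, so the modulation leaves Eb minor there.
The chord immediately before Db is Fdim, which is diatonic to both keys: ii° in Eb minor and vii° in Gb major.

Fdim — ii° in Eb minor, vii° in Gb major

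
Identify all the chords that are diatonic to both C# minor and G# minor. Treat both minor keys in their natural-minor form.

Triads in C# minor (natural minor): C#m (i), D#dim (ii°), E (III), F#m (iv), G#m (v), A (VI), B (VII).
Triads in G# minor (natural minor): G#m (i), A#dim (ii°), B (III), C#m (iv), D#m (v), E (VI), F# (VII).
Shared triads with their functions: C#m (i in C# minor, iv in G# minor); E (III in C# minor, VI in G# minor); G#m (v in C# minor, i in G# minor); B (VII in C# minor, III in G# minor).

C#m, E, G#m, B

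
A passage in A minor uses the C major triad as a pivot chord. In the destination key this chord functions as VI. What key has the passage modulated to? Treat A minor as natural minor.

The numeral VI denotes a major triad on scale degree 6. With C on degree 6, the tonic of the new key is E.
Degree 6 carries a major triad in minor keys, so the destination is E minor.
Check: the diatonic triads of E minor (natural minor) are Em (i), F#dim (ii°), G (III), Am (iv), Bm (v), C (VI), D (VII) — C major is indeed VI.

E minor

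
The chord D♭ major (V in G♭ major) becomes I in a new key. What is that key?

D♭ major

The numeral I denotes a major triad on scale degree 1. With D♭ on degree 1, the tonic of the new key is D♭.
Degree 1 carries a major triad in major keys, so the destination is D♭ major.
Check: the diatonic triads of D♭ major are D♭ (I), E♭m (ii), Fm (iii), G♭ (IV), A♭ (V), B♭m (vi), Cdim (vii°) — D♭ major is indeed I.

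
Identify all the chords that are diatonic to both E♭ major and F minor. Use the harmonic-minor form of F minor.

Fm

Triads in E♭ major: E♭ major (I), F minor (ii), G minor (iii), A♭ major (IV), B♭ major (V), C minor (vi), D diminished (vii°).
Triads in F minor (harmonic minor): F minor (i), G diminished (ii°), A♭ augmented (III+), B♭ minor (iv), C major (V), D♭ major (VI), E diminished (vii°).
Shared triads with their functions: F minor (ii in E♭ major, i in F minor).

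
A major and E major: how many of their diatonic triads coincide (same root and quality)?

Diatonic triads of A major: A major (I), B minor (ii), C# minor (iii), D major (IV), E major (V), F# minor (vi), G# diminished (vii°).
Diatonic triads of E major: E major (I), F# minor (ii), G# minor (iii), A major (IV), B major (V), C# minor (vi), D# diminished (vii°).
Matching root and quality in both lists: A major, C# minor, E major, F# minor.
That gives 4 common triads.

4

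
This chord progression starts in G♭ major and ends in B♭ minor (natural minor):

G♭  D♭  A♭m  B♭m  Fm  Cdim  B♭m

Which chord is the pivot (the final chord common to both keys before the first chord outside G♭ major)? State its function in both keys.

Chords diatonic to G♭ major: G♭, A♭m, B♭m, C♭, D♭, E♭m, Fdim.
Reading the progression, the first chord not in that set is Fm, so the modulation leaves G♭ major there.
The chord immediately before Fm is B♭m, which is diatonic to both keys: iii in G♭ major and i in B♭ minor.

B♭m — iii in G♭ major, i in B♭ minor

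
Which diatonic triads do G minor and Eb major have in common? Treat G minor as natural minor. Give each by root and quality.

Gm, Bb, Cm, Eb

Triads in G minor (natural minor): G minor (i), A diminished (ii°), Bb major (III), C minor (iv), D minor (v), Eb major (VI), F major (VII).
Triads in Eb major: Eb major (I), F minor (ii), G minor (iii), Ab major (IV), Bb major (V), C minor (vi), D diminished (vii°).
Shared triads with their functions: G minor (i in G minor, iii in Eb major); Bb major (III in G minor, V in Eb major); C minor (iv in G minor, vi in Eb major); Eb major (VI in G minor, I in Eb major).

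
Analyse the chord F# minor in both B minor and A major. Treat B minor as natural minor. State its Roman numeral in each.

v in B minor; vi in A major

The scale of B minor (natural minor) is B C# D E F# G A; F# is degree 5, and the triad built there (F#-A-C#) is minor, so it is v.
The scale of A major is A B C# D E F# G#; F# is degree 6, and the triad built there (F#-A-C#) is minor, so it is vi.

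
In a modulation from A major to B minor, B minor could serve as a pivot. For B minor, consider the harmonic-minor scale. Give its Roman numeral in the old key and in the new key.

The scale of A major is A B C# D E F# G#; B is degree 2, and the triad built there (B-D-F#) is minor, so it is ii.
The scale of B minor (harmonic minor) is B C# D E F# G A#; B is degree 1, and the triad built there (B-D-F#) is minor, so it is i.

ii in A major; i in B minor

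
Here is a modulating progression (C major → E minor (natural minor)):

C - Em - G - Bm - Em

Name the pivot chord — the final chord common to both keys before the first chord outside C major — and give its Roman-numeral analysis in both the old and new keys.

G — V in C major, III in E minor

Chords diatonic to C major: C, Dm, Em, F, G, Am, Bdim.
Reading the progression, the first chord not in that set is Bm, so the modulation leaves C major there.
The chord immediately before Bm is G, which is diatonic to both keys: V in C major and III in E minor.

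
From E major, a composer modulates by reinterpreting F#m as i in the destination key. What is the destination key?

F# minor

The numeral i denotes a minor triad on scale degree 1. With F# on degree 1, the tonic of the new key is F#.
Degree 1 carries a minor triad in minor keys, so the destination is F# minor.
Check: the diatonic triads of F# minor (natural minor) are F#m (i), G#dim (ii°), A (III), Bm (iv), C#m (v), D (VI), E (VII) — F#m is indeed i.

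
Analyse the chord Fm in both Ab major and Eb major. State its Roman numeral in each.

vi in Ab major; ii in Eb major

The scale of Ab major is Ab Bb C Db Eb F G; F is degree 6, and the triad built there (F-Ab-C) is minor, so it is vi.
The scale of Eb major is Eb F G Ab Bb C D; F is degree 2, and the triad built there (F-Ab-C) is minor, so it is ii.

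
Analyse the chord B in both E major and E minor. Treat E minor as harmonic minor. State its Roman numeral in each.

V in E major; V in E minor

The scale of E major is E F# G# A B C# D#; B is degree 5, and the triad built there (B-D#-F#) is major, so it is V.
The scale of E minor (harmonic minor) is E F# G A B C D#; B is degree 5, and the triad built there (B-D#-F#) is major, so it is V.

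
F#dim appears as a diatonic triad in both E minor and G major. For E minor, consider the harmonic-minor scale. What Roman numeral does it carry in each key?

ii° in E minor; vii° in G major

The scale of E minor (harmonic minor) is E F# G A B C D#; F# is degree 2, and the triad built there (F#-A-C) is diminished, so it is ii°.
The scale of G major is G A B C D E F#; F# is degree 7, and the triad built there (F#-A-C) is diminished, so it is vii°.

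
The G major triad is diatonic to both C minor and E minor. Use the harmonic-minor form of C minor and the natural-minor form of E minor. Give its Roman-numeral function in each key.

The scale of C minor (harmonic minor) is C D Eb F G Ab B; G is degree 5, and the triad built there (G-B-D) is major, so it is V.
The scale of E minor (natural minor) is E F# G A B C D; G is degree 3, and the triad built there (G-B-D) is major, so it is III.

V in C minor; III in E minor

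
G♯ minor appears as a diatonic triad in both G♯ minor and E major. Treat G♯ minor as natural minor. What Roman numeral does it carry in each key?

The scale of G♯ minor (natural minor) is G♯ A♯ B C♯ D♯ E F♯; G♯ is degree 1, and the triad built there (G♯-B-D♯) is minor, so it is i.
The scale of E major is E F♯ G♯ A B C♯ D♯; G♯ is degree 3, and the triad built there (G♯-B-D♯) is minor, so it is iii.

i in G♯ minor; iii in E major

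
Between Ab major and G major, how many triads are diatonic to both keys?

0

Diatonic triads of Ab major: Ab (I), Bbm (ii), Cm (iii), Db (IV), Eb (V), Fm (vi), Gdim (vii°).
Diatonic triads of G major: G (I), Am (ii), Bm (iii), C (IV), D (V), Em (vi), F#dim (vii°).
No triad has the same root and quality in both keys.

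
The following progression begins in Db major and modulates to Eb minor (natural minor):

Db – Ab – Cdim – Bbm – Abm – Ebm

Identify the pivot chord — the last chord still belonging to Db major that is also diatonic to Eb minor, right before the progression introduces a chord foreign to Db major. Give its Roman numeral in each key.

Chords diatonic to Db major: Db, Ebm, Fm, Gb, Ab, Bbm, Cdim.
Reading the progression, the first chord not in that set is Abm, so the modulation leaves Db major there.
The chord immediately before Abm is Bbm, which is diatonic to both keys: vi in Db major and v in Eb minor.

Bbm — vi in Db major, v in Eb minor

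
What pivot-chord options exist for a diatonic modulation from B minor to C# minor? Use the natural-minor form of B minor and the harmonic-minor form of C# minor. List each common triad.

F#m, A

Triads in B minor (natural minor): B minor (i), C# diminished (ii°), D major (III), E minor (iv), F# minor (v), G major (VI), A major (VII).
Triads in C# minor (harmonic minor): C# minor (i), D# diminished (ii°), E augmented (III+), F# minor (iv), G# major (V), A major (VI), B# diminished (vii°).
Shared triads with their functions: F# minor (v in B minor, iv in C# minor); A major (VII in B minor, VI in C# minor).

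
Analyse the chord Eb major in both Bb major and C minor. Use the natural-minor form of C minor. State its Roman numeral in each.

The scale of Bb major is Bb C D Eb F G A; Eb is degree 4, and the triad built there (Eb-G-Bb) is major, so it is IV.
The scale of C minor (natural minor) is C D Eb F G Ab Bb; Eb is degree 3, and the triad built there (Eb-G-Bb) is major, so it is III.

IV in Bb major; III in C minor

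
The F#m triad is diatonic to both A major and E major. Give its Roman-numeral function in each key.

The scale of A major is A B C# D E F# G#; F# is degree 6, and the triad built there (F#-A-C#) is minor, so it is vi.
The scale of E major is E F# G# A B C# D#; F# is degree 2, and the triad built there (F#-A-C#) is minor, so it is ii.

vi in A major; ii in E major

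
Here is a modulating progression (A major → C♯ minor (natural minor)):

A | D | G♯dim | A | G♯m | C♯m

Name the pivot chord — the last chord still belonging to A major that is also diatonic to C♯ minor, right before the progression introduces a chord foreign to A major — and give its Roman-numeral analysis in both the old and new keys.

Chords diatonic to A major: A, Bm, C♯m, D, E, F♯m, G♯dim.
Reading the progression, the first chord not in that set is G♯m, so the modulation leaves A major there.
The chord immediately before G♯m is A, which is diatonic to both keys: I in A major and VI in C♯ minor.

A — I in A major, VI in C♯ minor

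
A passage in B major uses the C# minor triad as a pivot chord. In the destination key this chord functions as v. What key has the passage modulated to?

The numeral v denotes a minor triad on scale degree 5. With C# on degree 5, the tonic of the new key is F#.
Degree 5 carries a minor triad in natural-minor keys, so the destination is F# minor.
Check: the diatonic triads of F# minor (natural minor) are F#m (i), G#dim (ii°), A (III), Bm (iv), C#m (v), D (VI), E (VII) — C# minor is indeed v.

F# minor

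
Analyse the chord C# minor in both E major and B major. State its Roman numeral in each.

vi in E major; ii in B major

The scale of E major is E F# G# A B C# D#; C# is degree 6, and the triad built there (C#-E-G#) is minor, so it is vi.
The scale of B major is B C# D# E F# G# A#; C# is degree 2, and the triad built there (C#-E-G#) is minor, so it is ii.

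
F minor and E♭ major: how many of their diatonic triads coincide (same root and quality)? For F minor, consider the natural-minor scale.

Diatonic triads of F minor (natural minor): Fm (i), Gdim (ii°), A♭ (III), B♭m (iv), Cm (v), D♭ (VI), E♭ (VII).
Diatonic triads of E♭ major: E♭ (I), Fm (ii), Gm (iii), A♭ (IV), B♭ (V), Cm (vi), Ddim (vii°).
Matching root and quality in both lists: Fm, A♭, Cm, E♭.
That gives 4 common triads.

4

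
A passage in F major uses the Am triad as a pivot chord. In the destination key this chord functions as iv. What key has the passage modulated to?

E minor

The numeral iv denotes a minor triad on scale degree 4. With A on degree 4, the tonic of the new key is E.
Degree 4 carries a minor triad in minor keys, so the destination is E minor.
Check: the diatonic triads of E minor (natural minor) are Em (i), F♯dim (ii°), G (III), Am (iv), Bm (v), C (VI), D (VII) — Am is indeed iv.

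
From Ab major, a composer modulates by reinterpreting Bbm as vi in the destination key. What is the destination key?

Db major

The numeral vi denotes a minor triad on scale degree 6. With Bb on degree 6, the tonic of the new key is Db.
Degree 6 carries a minor triad in major keys, so the destination is Db major.
Check: the diatonic triads of Db major are Db (I), Ebm (ii), Fm (iii), Gb (IV), Ab (V), Bbm (vi), Cdim (vii°) — Bbm is indeed vi.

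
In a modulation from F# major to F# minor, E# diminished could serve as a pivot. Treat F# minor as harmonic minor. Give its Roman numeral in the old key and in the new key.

The scale of F# major is F# G# A# B C# D# E#; E# is degree 7, and the triad built there (E#-G#-B) is diminished, so it is vii°.
The scale of F# minor (harmonic minor) is F# G# A B C# D E#; E# is degree 7, and the triad built there (E#-G#-B) is diminished, so it is vii°.

vii° in F# major; vii° in F# minor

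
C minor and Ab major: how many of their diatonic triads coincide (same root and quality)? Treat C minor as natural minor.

4

Diatonic triads of C minor (natural minor): Cm (i), Ddim (ii°), Eb (III), Fm (iv), Gm (v), Ab (VI), Bb (VII).
Diatonic triads of Ab major: Ab (I), Bbm (ii), Cm (iii), Db (IV), Eb (V), Fm (vi), Gdim (vii°).
Matching root and quality in both lists: Cm, Eb, Fm, Ab.
That gives 4 common triads.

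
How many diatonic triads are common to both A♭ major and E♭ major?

Diatonic triads of A♭ major: A♭ (I), B♭m (ii), Cm (iii), D♭ (IV), E♭ (V), Fm (vi), Gdim (vii°).
Diatonic triads of E♭ major: E♭ (I), Fm (ii), Gm (iii), A♭ (IV), B♭ (V), Cm (vi), Ddim (vii°).
Matching root and quality in both lists: A♭, Cm, E♭, Fm.
That gives 4 common triads.

4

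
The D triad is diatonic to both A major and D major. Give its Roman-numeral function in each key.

The scale of A major is A B C# D E F# G#; D is degree 4, and the triad built there (D-F#-A) is major, so it is IV.
The scale of D major is D E F# G A B C#; D is degree 1, and the triad built there (D-F#-A) is major, so it is I.

IV in A major; I in D major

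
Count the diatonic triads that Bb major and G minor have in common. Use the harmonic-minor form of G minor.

4

Diatonic triads of Bb major: Bb (I), Cm (ii), Dm (iii), Eb (IV), F (V), Gm (vi), Adim (vii°).
Diatonic triads of G minor (harmonic minor): Gm (i), Adim (ii°), Bbaug (III+), Cm (iv), D (V), Eb (VI), F#dim (vii°).
Matching root and quality in both lists: Cm, Eb, Gm, Adim.
That gives 4 common triads.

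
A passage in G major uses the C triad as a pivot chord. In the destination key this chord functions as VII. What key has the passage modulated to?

The numeral VII denotes a major triad on scale degree 7. With C on degree 7, the tonic of the new key is D.
Degree 7 carries a major triad in natural-minor keys, so the destination is D minor.
Check: the diatonic triads of D minor (natural minor) are Dm (i), Edim (ii°), F (III), Gm (iv), Am (v), Bb (VI), C (VII) — C is indeed VII.

D minor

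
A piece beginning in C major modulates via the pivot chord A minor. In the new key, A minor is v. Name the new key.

D minor

The numeral v denotes a minor triad on scale degree 5. With A on degree 5, the tonic of the new key is D.
Degree 5 carries a minor triad in natural-minor keys, so the destination is D minor.
Check: the diatonic triads of D minor (natural minor) are Dm (i), Edim (ii°), F (III), Gm (iv), Am (v), Bb (VI), C (VII) — A minor is indeed v.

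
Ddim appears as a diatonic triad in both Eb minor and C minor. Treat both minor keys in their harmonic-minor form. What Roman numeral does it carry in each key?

vii° in Eb minor; ii° in C minor

The scale of Eb minor (harmonic minor) is Eb F Gb Ab Bb Cb D; D is degree 7, and the triad built there (D-F-Ab) is diminished, so it is vii°.
The scale of C minor (harmonic minor) is C D Eb F G Ab B; D is degree 2, and the triad built there (D-F-Ab) is diminished, so it is ii°.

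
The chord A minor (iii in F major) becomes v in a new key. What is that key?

D minor

The numeral v denotes a minor triad on scale degree 5. With A on degree 5, the tonic of the new key is D.
Degree 5 carries a minor triad in natural-minor keys, so the destination is D minor.
Check: the diatonic triads of D minor (natural minor) are Dm (i), Edim (ii°), F (III), Gm (iv), Am (v), Bb (VI), C (VII) — A minor is indeed v.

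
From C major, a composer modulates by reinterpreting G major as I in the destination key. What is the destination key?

G major

The numeral I denotes a major triad on scale degree 1. With G on degree 1, the tonic of the new key is G.
Degree 1 carries a major triad in major keys, so the destination is G major.
Check: the diatonic triads of G major are G (I), Am (ii), Bm (iii), C (IV), D (V), Em (vi), F#dim (vii°) — G major is indeed I.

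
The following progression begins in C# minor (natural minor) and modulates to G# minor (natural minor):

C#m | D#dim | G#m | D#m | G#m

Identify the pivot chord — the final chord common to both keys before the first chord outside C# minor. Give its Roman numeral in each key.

Chords diatonic to C# minor: C#m, D#dim, E, F#m, G#m, A, B.
Reading the progression, the first chord not in that set is D#m, so the modulation leaves C# minor there.
The chord immediately before D#m is G#m, which is diatonic to both keys: v in C# minor and i in G# minor.

G#m — v in C# minor, i in G# minor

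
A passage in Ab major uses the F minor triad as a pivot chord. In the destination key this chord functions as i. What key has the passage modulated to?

The numeral i denotes a minor triad on scale degree 1. With F on degree 1, the tonic of the new key is F.
Degree 1 carries a minor triad in minor keys, so the destination is F minor.
Check: the diatonic triads of F minor (natural minor) are Fm (i), Gdim (ii°), Ab (III), Bbm (iv), Cm (v), Db (VI), Eb (VII) — F minor is indeed i.

F minor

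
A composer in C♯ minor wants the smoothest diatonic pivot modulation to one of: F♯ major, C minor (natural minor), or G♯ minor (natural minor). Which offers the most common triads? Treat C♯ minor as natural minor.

G♯ minor

Triads of C♯ minor (natural minor): C♯m (i), D♯dim (ii°), E (III), F♯m (iv), G♯m (v), A (VI), B (VII).
F♯ major shares 2: G♯m, B.
C minor (natural minor) shares 0: none.
G♯ minor (natural minor) shares 4: C♯m, E, G♯m, B.
The most common triads (4) are shared with G♯ minor.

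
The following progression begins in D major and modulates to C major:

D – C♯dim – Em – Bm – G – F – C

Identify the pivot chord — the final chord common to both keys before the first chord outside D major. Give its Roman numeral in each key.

Chords diatonic to D major: D, Em, F♯m, G, A, Bm, C♯dim.
Reading the progression, the first chord not in that set is F, so the modulation leaves D major there.
The chord immediately before F is G, which is diatonic to both keys: IV in D major and V in C major.

G — IV in D major, V in C major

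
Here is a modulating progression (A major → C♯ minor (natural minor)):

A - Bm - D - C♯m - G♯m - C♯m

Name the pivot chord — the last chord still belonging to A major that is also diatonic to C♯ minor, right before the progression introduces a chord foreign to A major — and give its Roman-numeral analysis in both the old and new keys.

Chords diatonic to A major: A, Bm, C♯m, D, E, F♯m, G♯dim.
Reading the progression, the first chord not in that set is G♯m, so the modulation leaves A major there.
The chord immediately before G♯m is C♯m, which is diatonic to both keys: iii in A major and i in C♯ minor.

C♯m — iii in A major, i in C♯ minor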